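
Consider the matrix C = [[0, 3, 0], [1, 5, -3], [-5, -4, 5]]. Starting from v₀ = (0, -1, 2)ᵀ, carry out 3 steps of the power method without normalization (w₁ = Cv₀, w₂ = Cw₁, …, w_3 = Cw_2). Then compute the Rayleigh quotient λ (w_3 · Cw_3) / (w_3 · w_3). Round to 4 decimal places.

λ ≈ 9.2747

w1 = Cv₀ = (0·0 + 3·(-1) + 0·2; 1·0 + 5·(-1) + (-3)·2; (-5)·0 + (-4)·(-1) + 5·2) = (-3, -11, 14)
w2 = Cw1 = (0·(-3) + 3·(-11) + 0·14; 1·(-3) + 5·(-11) + (-3)·14; (-5)·(-3) + (-4)·(-11) + 5·14) = (-33, -100, 129)
w3 = Cw2 = (-300, -920, 1210)
Cw3 = (-2760, -8530, 11230)
w3·Cw3 = (-300)·(-2760) + (-920)·(-8530) + 1210·11230 = 22263900; w3·w3 = (-300)·(-300) + (-920)·(-920) + 1210·1210 = 2400500
λ ≈ 22263900/2400500 = 9.2747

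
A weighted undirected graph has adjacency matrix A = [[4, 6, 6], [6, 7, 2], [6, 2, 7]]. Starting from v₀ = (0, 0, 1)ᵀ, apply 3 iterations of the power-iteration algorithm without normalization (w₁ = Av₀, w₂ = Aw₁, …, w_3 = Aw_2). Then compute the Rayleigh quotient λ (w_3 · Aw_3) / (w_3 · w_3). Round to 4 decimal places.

λ ≈ 15.3265

w1 = Av₀ = (4·0 + 6·0 + 6·1; 6·0 + 7·0 + 2·1; 6·0 + 2·0 + 7·1) = (6, 2, 7)
w2 = Aw1 = (4·6 + 6·2 + 6·7; 6·6 + 7·2 + 2·7; 6·6 + 2·2 + 7·7) = (78, 64, 89)
w3 = Aw2 = (1230, 1094, 1219)
Aw3 = (18798, 17476, 18101)
w3·Aw3 = 1230·18798 + 1094·17476 + 1219·18101 = 64305403; w3·w3 = 1230·1230 + 1094·1094 + 1219·1219 = 4195697
λ ≈ 64305403/4195697 = 15.3265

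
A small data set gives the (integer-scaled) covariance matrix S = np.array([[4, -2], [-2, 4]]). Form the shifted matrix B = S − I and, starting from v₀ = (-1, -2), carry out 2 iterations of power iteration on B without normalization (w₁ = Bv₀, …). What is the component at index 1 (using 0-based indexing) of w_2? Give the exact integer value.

B = S − I has rows (3, -2); (-2, 3)
w1 = Bv₀ = (3·(-1) + (-2)·(-2); (-2)·(-1) + 3·(-2)) = (1, -4)
w2 = Bw1 = (3·1 + (-2)·(-4); (-2)·1 + 3·(-4)) = (11, -14)
Requested component of w2: -14

-14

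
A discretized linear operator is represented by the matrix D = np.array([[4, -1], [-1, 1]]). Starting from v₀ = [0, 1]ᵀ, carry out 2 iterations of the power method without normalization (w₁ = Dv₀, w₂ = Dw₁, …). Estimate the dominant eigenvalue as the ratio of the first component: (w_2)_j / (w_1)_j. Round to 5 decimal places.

w1 = Dv₀ = (4·0 + (-1)·1; (-1)·0 + 1·1) = (-1, 1)
w2 = Dw1 = (4·(-1) + (-1)·1; (-1)·(-1) + 1·1) = (-5, 2)
Ratio at component: -5 / -1 = 5.00000

5.00000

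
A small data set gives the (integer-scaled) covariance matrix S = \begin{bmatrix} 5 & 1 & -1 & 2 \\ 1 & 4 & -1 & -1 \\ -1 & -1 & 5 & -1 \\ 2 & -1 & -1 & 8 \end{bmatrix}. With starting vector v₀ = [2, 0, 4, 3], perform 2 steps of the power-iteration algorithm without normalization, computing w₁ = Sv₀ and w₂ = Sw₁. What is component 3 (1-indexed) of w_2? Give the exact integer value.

44

w1 = Sv₀ = (12, -5, 15, 24)
w2 = Sw1 = (88, -47, 44, 206)
The requested component of w2 is 44.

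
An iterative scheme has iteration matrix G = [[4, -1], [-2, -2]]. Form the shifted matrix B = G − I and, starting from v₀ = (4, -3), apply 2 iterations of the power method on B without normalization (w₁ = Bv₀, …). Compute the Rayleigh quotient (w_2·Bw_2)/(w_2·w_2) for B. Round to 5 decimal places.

B = G − I has rows (3, -1); (-2, -3)
w1 = Bv₀ = (3·4 + (-1)·(-3); (-2)·4 + (-3)·(-3)) = (15, 1)
w2 = Bw1 = (3·15 + (-1)·1; (-2)·15 + (-3)·1) = (44, -33)
Bw2 = (165, 11)
w2·Bw2 = 6897; w2·w2 = 3025; μ ≈ 6897/3025 = 2.28000

μ ≈ 2.28000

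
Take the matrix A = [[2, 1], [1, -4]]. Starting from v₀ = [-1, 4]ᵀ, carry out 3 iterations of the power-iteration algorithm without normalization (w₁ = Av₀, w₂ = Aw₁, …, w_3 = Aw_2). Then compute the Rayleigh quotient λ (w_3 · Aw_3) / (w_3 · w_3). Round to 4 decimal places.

w1 = Av₀ = (2·(-1) + 1·4; 1·(-1) + (-4)·4) = (2, -17)
w2 = Aw1 = (2·2 + 1·(-17); 1·2 + (-4)·(-17)) = (-13, 70)
w3 = Aw2 = (44, -293)
Aw3 = (-205, 1216)
w3·Aw3 = 44·(-205) + (-293)·1216 = -365308; w3·w3 = 44·44 + (-293)·(-293) = 87785
λ ≈ -365308/87785 = -4.1614

-4.1614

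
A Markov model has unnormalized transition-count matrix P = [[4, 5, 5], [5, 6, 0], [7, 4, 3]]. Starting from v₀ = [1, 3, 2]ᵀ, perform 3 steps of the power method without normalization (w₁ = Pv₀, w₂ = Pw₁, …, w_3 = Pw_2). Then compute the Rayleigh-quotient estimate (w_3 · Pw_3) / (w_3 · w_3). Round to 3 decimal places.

w1 = Pv₀ = (29, 23, 25)
w2 = Pw1 = (356, 283, 370)
w3 = Pw2 = (4689, 3478, 4734)
Pw3 = (59816, 44313, 60937)
w3·Pw3 = 4689·59816 + 3478·44313 + 4734·60937 = 723073596; w3·w3 = 4689·4689 + 3478·3478 + 4734·4734 = 56493961
λ ≈ 723073596/56493961 = 12.799

12.799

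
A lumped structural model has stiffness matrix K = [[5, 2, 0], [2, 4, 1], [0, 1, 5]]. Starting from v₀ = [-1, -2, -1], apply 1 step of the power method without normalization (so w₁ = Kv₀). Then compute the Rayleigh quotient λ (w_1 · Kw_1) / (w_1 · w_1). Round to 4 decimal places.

w1 = Kv₀ = (5·(-1) + 2·(-2) + 0·(-1); 2·(-1) + 4·(-2) + 1·(-1); 0·(-1) + 1·(-2) + 5·(-1)) = (-9, -11, -7)
Kw1 = (-67, -69, -46)
w1·Kw1 = (-9)·(-67) + (-11)·(-69) + (-7)·(-46) = 1684; w1·w1 = (-9)·(-9) + (-11)·(-11) + (-7)·(-7) = 251
λ ≈ 1684/251 = 6.7092

λ ≈ 6.7092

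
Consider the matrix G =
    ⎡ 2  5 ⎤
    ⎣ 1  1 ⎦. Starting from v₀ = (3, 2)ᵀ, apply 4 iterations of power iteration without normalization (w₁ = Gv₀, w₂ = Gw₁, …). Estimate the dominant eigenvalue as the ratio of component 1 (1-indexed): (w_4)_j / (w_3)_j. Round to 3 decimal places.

3.781

w1 = Gv₀ = (2·3 + 5·2; 1·3 + 1·2) = (16, 5)
w2 = Gw1 = (2·16 + 5·5; 1·16 + 1·5) = (57, 21)
w3 = Gw2 = (219, 78)
w4 = Gw3 = (828, 297)
Ratio at component: 828 / 219 = 3.781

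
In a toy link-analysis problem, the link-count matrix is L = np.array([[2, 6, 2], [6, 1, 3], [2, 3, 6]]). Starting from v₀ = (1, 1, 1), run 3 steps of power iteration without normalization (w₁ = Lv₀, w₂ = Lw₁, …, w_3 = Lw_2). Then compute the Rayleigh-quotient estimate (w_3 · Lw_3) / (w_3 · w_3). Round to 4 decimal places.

w1 = Lv₀ = (2·1 + 6·1 + 2·1; 6·1 + 1·1 + 3·1; 2·1 + 3·1 + 6·1) = (10, 10, 11)
w2 = Lw1 = (2·10 + 6·10 + 2·11; 6·10 + 1·10 + 3·11; 2·10 + 3·10 + 6·11) = (102, 103, 116)
w3 = Lw2 = (1054, 1063, 1209)
Lw3 = (10904, 11014, 12551)
w3·Lw3 = 1054·10904 + 1063·11014 + 1209·12551 = 38374857; w3·w3 = 1054·1054 + 1063·1063 + 1209·1209 = 3702566
λ ≈ 38374857/3702566 = 10.3644

λ ≈ 10.3644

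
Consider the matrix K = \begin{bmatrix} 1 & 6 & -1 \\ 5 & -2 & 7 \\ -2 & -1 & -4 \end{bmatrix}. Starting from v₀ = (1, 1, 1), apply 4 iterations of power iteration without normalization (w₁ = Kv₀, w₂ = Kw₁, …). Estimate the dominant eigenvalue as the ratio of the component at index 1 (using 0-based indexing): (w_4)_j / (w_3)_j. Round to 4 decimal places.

λ ≈ -5.6124

w1 = Kv₀ = (6, 10, -7)
w2 = Kw1 = (73, -39, 6)
w3 = Kw2 = (-167, 485, -131)
w4 = Kw3 = (2874, -2722, 373)
Ratio at component: -2722 / 485 = -5.6124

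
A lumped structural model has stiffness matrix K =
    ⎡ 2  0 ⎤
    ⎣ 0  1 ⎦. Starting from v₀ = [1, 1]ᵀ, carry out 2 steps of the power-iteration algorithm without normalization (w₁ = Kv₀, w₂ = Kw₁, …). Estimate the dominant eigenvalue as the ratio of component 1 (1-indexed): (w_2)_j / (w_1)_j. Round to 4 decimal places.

2.0000

w1 = Kv₀ = (2·1 + 0·1; 0·1 + 1·1) = (2, 1)
w2 = Kw1 = (2·2 + 0·1; 0·2 + 1·1) = (4, 1)
Ratio at component: 4 / 2 = 2.0000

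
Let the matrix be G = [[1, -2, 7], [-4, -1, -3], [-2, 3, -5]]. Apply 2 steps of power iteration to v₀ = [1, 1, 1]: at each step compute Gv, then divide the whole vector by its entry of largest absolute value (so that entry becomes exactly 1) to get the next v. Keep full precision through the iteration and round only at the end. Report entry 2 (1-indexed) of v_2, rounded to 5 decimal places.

0.25000

Gv0 = (6.000000, -8.000000, -4.000000); divide by -8.000000 → v1 = (-0.750000, 1.000000, 0.500000)
Gv1 = (0.750000, 0.500000, 2.000000); divide by 2.000000 → v2 = (0.375000, 0.250000, 1.000000)
Requested entry of v2: -4/-16 = 0.25000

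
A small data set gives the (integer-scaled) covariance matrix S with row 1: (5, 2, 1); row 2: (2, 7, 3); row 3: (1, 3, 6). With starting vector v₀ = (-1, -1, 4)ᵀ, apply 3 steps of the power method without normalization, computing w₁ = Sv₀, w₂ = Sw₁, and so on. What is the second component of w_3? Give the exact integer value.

925

w1 = Sv₀ = (-3, 3, 20)
w2 = Sw1 = (11, 75, 126)
w3 = Sw2 = (331, 925, 992)
The requested component of w3 is 925.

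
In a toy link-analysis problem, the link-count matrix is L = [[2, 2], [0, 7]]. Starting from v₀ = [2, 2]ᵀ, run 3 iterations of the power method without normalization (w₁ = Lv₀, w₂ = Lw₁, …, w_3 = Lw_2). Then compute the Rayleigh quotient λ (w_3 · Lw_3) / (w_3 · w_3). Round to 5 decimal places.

6.97527

w1 = Lv₀ = (2·2 + 2·2; 0·2 + 7·2) = (8, 14)
w2 = Lw1 = (2·8 + 2·14; 0·8 + 7·14) = (44, 98)
w3 = Lw2 = (284, 686)
Lw3 = (1940, 4802)
w3·Lw3 = 284·1940 + 686·4802 = 3845132; w3·w3 = 284·284 + 686·686 = 551252
λ ≈ 3845132/551252 = 6.97527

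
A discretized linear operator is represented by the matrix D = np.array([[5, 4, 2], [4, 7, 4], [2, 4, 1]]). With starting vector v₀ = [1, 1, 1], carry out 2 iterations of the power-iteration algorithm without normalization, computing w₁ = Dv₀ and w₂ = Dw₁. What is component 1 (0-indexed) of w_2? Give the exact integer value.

w1 = Dv₀ = (5·1 + 4·1 + 2·1; 4·1 + 7·1 + 4·1; 2·1 + 4·1 + 1·1) = (11, 15, 7)
w2 = Dw1 = (5·11 + 4·15 + 2·7; 4·11 + 7·15 + 4·7; 2·11 + 4·15 + 1·7) = (129, 177, 89)
The requested component of w2 is 177.

177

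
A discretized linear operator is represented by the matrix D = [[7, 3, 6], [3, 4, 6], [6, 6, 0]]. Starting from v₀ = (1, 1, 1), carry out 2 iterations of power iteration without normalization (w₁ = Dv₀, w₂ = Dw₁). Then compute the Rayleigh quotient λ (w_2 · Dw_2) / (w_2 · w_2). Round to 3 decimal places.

λ ≈ 13.882

w1 = Dv₀ = (16, 13, 12)
w2 = Dw1 = (223, 172, 174)
Dw2 = (3121, 2401, 2370)
w2·Dw2 = 223·3121 + 172·2401 + 174·2370 = 1521335; w2·w2 = 223·223 + 172·172 + 174·174 = 109589
λ ≈ 1521335/109589 = 13.882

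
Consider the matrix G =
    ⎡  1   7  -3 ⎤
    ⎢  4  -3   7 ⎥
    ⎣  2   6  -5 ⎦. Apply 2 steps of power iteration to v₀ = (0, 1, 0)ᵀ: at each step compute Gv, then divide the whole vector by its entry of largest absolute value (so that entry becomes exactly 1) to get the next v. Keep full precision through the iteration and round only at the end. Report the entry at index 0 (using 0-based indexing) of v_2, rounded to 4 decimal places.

Gv0 = (7.00000, -3.00000, 6.00000); divide by 7.00000 → v1 = (1.00000, -0.42857, 0.85714)
Gv1 = (-4.57143, 11.28571, -4.85714); divide by 11.28571 → v2 = (-0.40506, 1.00000, -0.43038)
Requested entry of v2: -32/79 = -0.4051

-0.4051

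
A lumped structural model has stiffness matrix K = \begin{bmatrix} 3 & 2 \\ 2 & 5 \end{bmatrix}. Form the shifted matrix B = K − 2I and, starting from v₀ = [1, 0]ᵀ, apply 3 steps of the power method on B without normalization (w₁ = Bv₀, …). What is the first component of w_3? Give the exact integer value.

B = K − 2I has rows (1, 2); (2, 3)
w1 = Bv₀ = (1·1 + 2·0; 2·1 + 3·0) = (1, 2)
w2 = Bw1 = (1·1 + 2·2; 2·1 + 3·2) = (5, 8)
w3 = Bw2 = (21, 34)
Requested component of w3: 21

21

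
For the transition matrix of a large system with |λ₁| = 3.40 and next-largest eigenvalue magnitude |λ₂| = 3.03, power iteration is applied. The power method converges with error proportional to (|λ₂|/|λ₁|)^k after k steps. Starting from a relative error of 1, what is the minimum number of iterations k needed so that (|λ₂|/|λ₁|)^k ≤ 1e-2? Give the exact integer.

|λ₂/λ₁| = 3.03/3.40 = 0.89118
Need k ≥ ln(1e-2) / ln(0.89118) = -4.6052 / -0.1152 ≈ 39.971
Smallest integer k satisfying the bound: 40

40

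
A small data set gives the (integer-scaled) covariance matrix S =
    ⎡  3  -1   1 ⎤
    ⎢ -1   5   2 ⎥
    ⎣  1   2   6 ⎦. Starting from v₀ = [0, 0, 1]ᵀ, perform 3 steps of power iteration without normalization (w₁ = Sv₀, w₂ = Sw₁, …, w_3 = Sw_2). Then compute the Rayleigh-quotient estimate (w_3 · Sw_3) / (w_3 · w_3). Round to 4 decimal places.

w1 = Sv₀ = (1, 2, 6)
w2 = Sw1 = (7, 21, 41)
w3 = Sw2 = (41, 180, 295)
Sw3 = (238, 1449, 2171)
w3·Sw3 = 41·238 + 180·1449 + 295·2171 = 911023; w3·w3 = 41·41 + 180·180 + 295·295 = 121106
λ ≈ 911023/121106 = 7.5225

7.5225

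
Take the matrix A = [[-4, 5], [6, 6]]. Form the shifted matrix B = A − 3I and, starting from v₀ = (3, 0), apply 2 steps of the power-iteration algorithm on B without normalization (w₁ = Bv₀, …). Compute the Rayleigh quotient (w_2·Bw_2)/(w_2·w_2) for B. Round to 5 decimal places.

B = A − 3I has rows (-7, 5); (6, 3)
w1 = Bv₀ = (-21, 18)
w2 = Bw1 = (237, -72)
Bw2 = (-2019, 1206)
w2·Bw2 = -565335; w2·w2 = 61353; μ ≈ -565335/61353 = -9.21446

-9.21446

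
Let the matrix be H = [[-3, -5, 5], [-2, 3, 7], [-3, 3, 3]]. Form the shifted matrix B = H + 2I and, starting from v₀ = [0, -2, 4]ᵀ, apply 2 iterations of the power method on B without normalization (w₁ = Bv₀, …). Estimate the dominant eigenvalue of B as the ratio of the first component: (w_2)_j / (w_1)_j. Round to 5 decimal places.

B = H + 2I has rows (-1, -5, 5); (-2, 5, 7); (-3, 3, 5)
w1 = Bv₀ = (30, 18, 14)
w2 = Bw1 = (-50, 128, 34)
Ratio: -50/30 = -1.66667

μ ≈ -1.66667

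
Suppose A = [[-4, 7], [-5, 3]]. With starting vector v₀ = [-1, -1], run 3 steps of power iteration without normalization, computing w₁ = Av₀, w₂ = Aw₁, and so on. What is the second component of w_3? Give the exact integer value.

w1 = Av₀ = ((-4)·(-1) + 7·(-1); (-5)·(-1) + 3·(-1)) = (-3, 2)
w2 = Aw1 = ((-4)·(-3) + 7·2; (-5)·(-3) + 3·2) = (26, 21)
w3 = Aw2 = (43, -67)
The requested component of w3 is -67.

-67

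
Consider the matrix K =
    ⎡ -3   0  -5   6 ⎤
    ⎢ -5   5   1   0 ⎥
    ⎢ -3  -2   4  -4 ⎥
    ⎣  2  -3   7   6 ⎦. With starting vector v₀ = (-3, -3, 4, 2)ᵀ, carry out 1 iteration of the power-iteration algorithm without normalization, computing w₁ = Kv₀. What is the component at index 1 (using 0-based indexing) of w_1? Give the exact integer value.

w1 = Kv₀ = (1, 4, 23, 43)
The requested component of w1 is 4.

4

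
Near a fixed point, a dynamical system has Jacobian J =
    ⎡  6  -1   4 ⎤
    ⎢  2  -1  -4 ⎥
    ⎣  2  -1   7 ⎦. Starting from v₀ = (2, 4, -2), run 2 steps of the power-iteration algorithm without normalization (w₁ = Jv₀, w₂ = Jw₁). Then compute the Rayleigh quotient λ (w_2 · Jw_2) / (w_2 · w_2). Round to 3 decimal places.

w1 = Jv₀ = (0, 8, -14)
w2 = Jw1 = (-64, 48, -106)
Jw2 = (-856, 248, -918)
w2·Jw2 = (-64)·(-856) + 48·248 + (-106)·(-918) = 163996; w2·w2 = (-64)·(-64) + 48·48 + (-106)·(-106) = 17636
λ ≈ 163996/17636 = 9.299

9.299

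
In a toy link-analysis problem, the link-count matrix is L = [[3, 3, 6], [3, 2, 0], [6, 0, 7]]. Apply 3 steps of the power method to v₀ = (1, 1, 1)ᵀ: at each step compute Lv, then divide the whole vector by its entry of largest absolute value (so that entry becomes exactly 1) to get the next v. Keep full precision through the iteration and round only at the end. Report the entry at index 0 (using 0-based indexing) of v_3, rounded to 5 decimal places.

0.78486

Lv0 = (12.000000, 5.000000, 13.000000); divide by 13.000000 → v1 = (0.923077, 0.384615, 1.000000)
Lv1 = (9.923077, 3.538462, 12.538462); divide by 12.538462 → v2 = (0.791411, 0.282209, 1.000000)
Lv2 = (9.220859, 2.938650, 11.748466); divide by 11.748466 → v3 = (0.784856, 0.250131, 1.000000)
Requested entry of v3: 1503/1915 = 0.78486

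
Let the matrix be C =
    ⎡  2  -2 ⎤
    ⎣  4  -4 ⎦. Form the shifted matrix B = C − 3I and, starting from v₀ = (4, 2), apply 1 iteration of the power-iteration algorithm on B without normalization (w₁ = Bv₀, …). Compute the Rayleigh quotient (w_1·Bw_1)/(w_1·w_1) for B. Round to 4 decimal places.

B = C − 3I has rows (-1, -2); (4, -7)
w1 = Bv₀ = ((-1)·4 + (-2)·2; 4·4 + (-7)·2) = (-8, 2)
Bw1 = (4, -46)
w1·Bw1 = -124; w1·w1 = 68; μ ≈ -124/68 = -1.8235

-1.8235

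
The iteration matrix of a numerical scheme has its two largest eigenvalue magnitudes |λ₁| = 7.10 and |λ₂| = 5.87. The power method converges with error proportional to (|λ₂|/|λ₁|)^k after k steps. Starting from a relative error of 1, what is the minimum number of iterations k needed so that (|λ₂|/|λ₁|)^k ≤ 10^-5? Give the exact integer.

|λ₂/λ₁| = 5.87/7.10 = 0.82676
Need k ≥ ln(10^-5) / ln(0.82676) = -11.5129 / -0.1902 ≈ 60.518
Smallest integer k satisfying the bound: 61

61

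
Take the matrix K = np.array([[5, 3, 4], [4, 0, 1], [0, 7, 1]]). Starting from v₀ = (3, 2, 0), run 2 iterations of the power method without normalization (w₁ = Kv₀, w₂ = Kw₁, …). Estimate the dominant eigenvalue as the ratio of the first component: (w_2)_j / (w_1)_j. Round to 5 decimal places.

9.38095

w1 = Kv₀ = (21, 12, 14)
w2 = Kw1 = (197, 98, 98)
Ratio at component: 197 / 21 = 9.38095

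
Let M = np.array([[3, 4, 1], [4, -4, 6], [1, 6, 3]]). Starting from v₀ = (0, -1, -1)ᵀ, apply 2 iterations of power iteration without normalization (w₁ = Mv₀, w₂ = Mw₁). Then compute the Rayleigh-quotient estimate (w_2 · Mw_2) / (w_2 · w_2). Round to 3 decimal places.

6.290

w1 = Mv₀ = (-5, -2, -9)
w2 = Mw1 = (-32, -66, -44)
Mw2 = (-404, -128, -560)
w2·Mw2 = (-32)·(-404) + (-66)·(-128) + (-44)·(-560) = 46016; w2·w2 = (-32)·(-32) + (-66)·(-66) + (-44)·(-44) = 7316
λ ≈ 46016/7316 = 6.290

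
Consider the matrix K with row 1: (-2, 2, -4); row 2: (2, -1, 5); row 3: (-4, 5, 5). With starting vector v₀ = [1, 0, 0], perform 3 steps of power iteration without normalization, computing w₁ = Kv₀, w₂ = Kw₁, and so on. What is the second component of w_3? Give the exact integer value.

w1 = Kv₀ = ((-2)·1 + 2·0 + (-4)·0; 2·1 + (-1)·0 + 5·0; (-4)·1 + 5·0 + 5·0) = (-2, 2, -4)
w2 = Kw1 = ((-2)·(-2) + 2·2 + (-4)·(-4); 2·(-2) + (-1)·2 + 5·(-4); (-4)·(-2) + 5·2 + 5·(-4)) = (24, -26, -2)
w3 = Kw2 = (-92, 64, -236)
The requested component of w3 is 64.

64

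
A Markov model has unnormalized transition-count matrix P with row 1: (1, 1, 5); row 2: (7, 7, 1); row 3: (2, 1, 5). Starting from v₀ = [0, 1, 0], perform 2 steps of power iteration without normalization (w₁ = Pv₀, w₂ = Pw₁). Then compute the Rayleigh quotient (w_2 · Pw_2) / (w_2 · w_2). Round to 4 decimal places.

w1 = Pv₀ = (1, 7, 1)
w2 = Pw1 = (13, 57, 14)
Pw2 = (140, 504, 153)
w2·Pw2 = 13·140 + 57·504 + 14·153 = 32690; w2·w2 = 13·13 + 57·57 + 14·14 = 3614
λ ≈ 32690/3614 = 9.0454

λ ≈ 9.0454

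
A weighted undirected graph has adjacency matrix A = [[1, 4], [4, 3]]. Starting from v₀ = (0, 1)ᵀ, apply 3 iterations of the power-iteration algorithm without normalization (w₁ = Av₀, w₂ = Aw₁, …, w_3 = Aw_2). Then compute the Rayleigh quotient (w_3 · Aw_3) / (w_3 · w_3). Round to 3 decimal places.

w1 = Av₀ = (4, 3)
w2 = Aw1 = (16, 25)
w3 = Aw2 = (116, 139)
Aw3 = (672, 881)
w3·Aw3 = 116·672 + 139·881 = 200411; w3·w3 = 116·116 + 139·139 = 32777
λ ≈ 200411/32777 = 6.114

λ ≈ 6.114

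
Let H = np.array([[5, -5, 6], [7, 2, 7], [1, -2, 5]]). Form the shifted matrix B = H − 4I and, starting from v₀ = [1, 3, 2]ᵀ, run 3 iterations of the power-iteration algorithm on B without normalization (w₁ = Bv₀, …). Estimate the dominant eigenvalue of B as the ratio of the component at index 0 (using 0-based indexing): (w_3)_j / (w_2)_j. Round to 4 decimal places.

B = H − 4I has rows (1, -5, 6); (7, -2, 7); (1, -2, 1)
w1 = Bv₀ = (1·1 + (-5)·3 + 6·2; 7·1 + (-2)·3 + 7·2; 1·1 + (-2)·3 + 1·2) = (-2, 15, -3)
w2 = Bw1 = (1·(-2) + (-5)·15 + 6·(-3); 7·(-2) + (-2)·15 + 7·(-3); 1·(-2) + (-2)·15 + 1·(-3)) = (-95, -65, -35)
w3 = Bw2 = (20, -780, 0)
Ratio: 20/-95 = -0.2105

-0.2105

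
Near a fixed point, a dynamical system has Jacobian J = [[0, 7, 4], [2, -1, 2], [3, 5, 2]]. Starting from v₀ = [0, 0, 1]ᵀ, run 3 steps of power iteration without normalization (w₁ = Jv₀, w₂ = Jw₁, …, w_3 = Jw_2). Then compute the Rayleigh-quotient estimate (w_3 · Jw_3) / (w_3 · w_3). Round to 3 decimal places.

w1 = Jv₀ = (0·0 + 7·0 + 4·1; 2·0 + (-1)·0 + 2·1; 3·0 + 5·0 + 2·1) = (4, 2, 2)
w2 = Jw1 = (0·4 + 7·2 + 4·2; 2·4 + (-1)·2 + 2·2; 3·4 + 5·2 + 2·2) = (22, 10, 26)
w3 = Jw2 = (174, 86, 168)
Jw3 = (1274, 598, 1288)
w3·Jw3 = 174·1274 + 86·598 + 168·1288 = 489488; w3·w3 = 174·174 + 86·86 + 168·168 = 65896
λ ≈ 489488/65896 = 7.428

λ ≈ 7.428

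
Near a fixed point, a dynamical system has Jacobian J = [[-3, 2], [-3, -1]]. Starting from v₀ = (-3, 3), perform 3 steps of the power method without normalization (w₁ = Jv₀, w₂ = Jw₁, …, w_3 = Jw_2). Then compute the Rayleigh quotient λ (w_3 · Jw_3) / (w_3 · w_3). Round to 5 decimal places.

λ ≈ -0.98081

w1 = Jv₀ = ((-3)·(-3) + 2·3; (-3)·(-3) + (-1)·3) = (15, 6)
w2 = Jw1 = ((-3)·15 + 2·6; (-3)·15 + (-1)·6) = (-33, -51)
w3 = Jw2 = (-3, 150)
Jw3 = (309, -141)
w3·Jw3 = (-3)·309 + 150·(-141) = -22077; w3·w3 = (-3)·(-3) + 150·150 = 22509
λ ≈ -22077/22509 = -0.98081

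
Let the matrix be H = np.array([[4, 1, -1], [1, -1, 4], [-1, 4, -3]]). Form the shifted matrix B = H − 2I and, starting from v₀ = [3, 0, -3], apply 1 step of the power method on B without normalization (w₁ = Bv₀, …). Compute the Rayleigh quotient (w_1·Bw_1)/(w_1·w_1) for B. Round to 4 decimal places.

B = H − 2I has rows (2, 1, -1); (1, -3, 4); (-1, 4, -5)
w1 = Bv₀ = (2·3 + 1·0 + (-1)·(-3); 1·3 + (-3)·0 + 4·(-3); (-1)·3 + 4·0 + (-5)·(-3)) = (9, -9, 12)
Bw1 = (-3, 84, -105)
w1·Bw1 = -2043; w1·w1 = 306; μ ≈ -2043/306 = -6.6765

μ ≈ -6.6765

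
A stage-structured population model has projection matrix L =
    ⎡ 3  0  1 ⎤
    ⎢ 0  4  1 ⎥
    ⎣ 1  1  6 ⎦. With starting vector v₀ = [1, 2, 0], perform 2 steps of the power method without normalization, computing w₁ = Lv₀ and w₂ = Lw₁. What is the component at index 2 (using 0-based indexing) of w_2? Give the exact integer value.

29

w1 = Lv₀ = (3, 8, 3)
w2 = Lw1 = (12, 35, 29)
The requested component of w2 is 29.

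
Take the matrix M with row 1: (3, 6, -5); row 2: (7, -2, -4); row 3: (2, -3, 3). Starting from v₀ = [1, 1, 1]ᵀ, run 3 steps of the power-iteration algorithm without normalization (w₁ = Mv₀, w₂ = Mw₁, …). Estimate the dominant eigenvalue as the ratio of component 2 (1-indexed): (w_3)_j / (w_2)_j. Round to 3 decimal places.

w1 = Mv₀ = (3·1 + 6·1 + (-5)·1; 7·1 + (-2)·1 + (-4)·1; 2·1 + (-3)·1 + 3·1) = (4, 1, 2)
w2 = Mw1 = (3·4 + 6·1 + (-5)·2; 7·4 + (-2)·1 + (-4)·2; 2·4 + (-3)·1 + 3·2) = (8, 18, 11)
w3 = Mw2 = (77, -24, -5)
Ratio at component: -24 / 18 = -1.333

-1.333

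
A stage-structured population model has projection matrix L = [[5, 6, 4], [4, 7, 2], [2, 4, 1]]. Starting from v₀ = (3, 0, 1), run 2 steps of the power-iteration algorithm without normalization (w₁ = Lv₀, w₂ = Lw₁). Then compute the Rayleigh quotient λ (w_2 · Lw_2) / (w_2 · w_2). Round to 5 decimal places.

w1 = Lv₀ = (5·3 + 6·0 + 4·1; 4·3 + 7·0 + 2·1; 2·3 + 4·0 + 1·1) = (19, 14, 7)
w2 = Lw1 = (5·19 + 6·14 + 4·7; 4·19 + 7·14 + 2·7; 2·19 + 4·14 + 1·7) = (207, 188, 101)
Lw2 = (2567, 2346, 1267)
w2·Lw2 = 207·2567 + 188·2346 + 101·1267 = 1100384; w2·w2 = 207·207 + 188·188 + 101·101 = 88394
λ ≈ 1100384/88394 = 12.44863

λ ≈ 12.44863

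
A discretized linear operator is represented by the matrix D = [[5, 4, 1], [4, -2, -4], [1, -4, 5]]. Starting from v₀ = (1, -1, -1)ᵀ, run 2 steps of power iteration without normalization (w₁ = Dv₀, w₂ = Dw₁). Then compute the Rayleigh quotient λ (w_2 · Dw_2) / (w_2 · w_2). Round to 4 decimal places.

-0.2222

w1 = Dv₀ = (0, 10, 0)
w2 = Dw1 = (40, -20, -40)
Dw2 = (80, 360, -80)
w2·Dw2 = 40·80 + (-20)·360 + (-40)·(-80) = -800; w2·w2 = 40·40 + (-20)·(-20) + (-40)·(-40) = 3600
λ ≈ -800/3600 = -0.2222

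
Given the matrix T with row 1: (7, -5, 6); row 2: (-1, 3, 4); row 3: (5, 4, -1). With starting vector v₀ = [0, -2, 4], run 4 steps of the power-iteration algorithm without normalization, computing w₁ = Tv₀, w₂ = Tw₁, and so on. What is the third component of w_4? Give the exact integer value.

w1 = Tv₀ = (34, 10, -12)
w2 = Tw1 = (116, -52, 222)
w3 = Tw2 = (2404, 616, 150)
w4 = Tw3 = (14648, 44, 14334)
The requested component of w4 is 14334.

14334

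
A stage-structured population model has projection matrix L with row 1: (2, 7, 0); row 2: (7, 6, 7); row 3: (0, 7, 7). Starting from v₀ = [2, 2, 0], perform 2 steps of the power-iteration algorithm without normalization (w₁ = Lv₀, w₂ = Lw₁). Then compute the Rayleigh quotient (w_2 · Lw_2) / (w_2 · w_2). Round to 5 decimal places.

w1 = Lv₀ = (2·2 + 7·2 + 0·0; 7·2 + 6·2 + 7·0; 0·2 + 7·2 + 7·0) = (18, 26, 14)
w2 = Lw1 = (2·18 + 7·26 + 0·14; 7·18 + 6·26 + 7·14; 0·18 + 7·26 + 7·14) = (218, 380, 280)
Lw2 = (3096, 5766, 4620)
w2·Lw2 = 218·3096 + 380·5766 + 280·4620 = 4159608; w2·w2 = 218·218 + 380·380 + 280·280 = 270324
λ ≈ 4159608/270324 = 15.38749

15.38749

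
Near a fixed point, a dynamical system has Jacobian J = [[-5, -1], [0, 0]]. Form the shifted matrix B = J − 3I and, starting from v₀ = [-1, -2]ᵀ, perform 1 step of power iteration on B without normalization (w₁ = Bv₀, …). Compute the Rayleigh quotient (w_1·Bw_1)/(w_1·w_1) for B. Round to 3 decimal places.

B = J − 3I has rows (-8, -1); (0, -3)
w1 = Bv₀ = (10, 6)
Bw1 = (-86, -18)
w1·Bw1 = -968; w1·w1 = 136; μ ≈ -968/136 = -7.118

-7.118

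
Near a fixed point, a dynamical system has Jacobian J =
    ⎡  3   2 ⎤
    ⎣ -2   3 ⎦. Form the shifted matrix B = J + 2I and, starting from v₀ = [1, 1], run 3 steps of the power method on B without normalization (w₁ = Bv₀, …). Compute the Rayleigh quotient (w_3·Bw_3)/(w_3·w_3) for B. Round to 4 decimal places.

B = J + 2I has rows (5, 2); (-2, 5)
w1 = Bv₀ = (7, 3)
w2 = Bw1 = (41, 1)
w3 = Bw2 = (207, -77)
Bw3 = (881, -799)
w3·Bw3 = 243890; w3·w3 = 48778; μ ≈ 243890/48778 = 5.0000

μ ≈ 5.0000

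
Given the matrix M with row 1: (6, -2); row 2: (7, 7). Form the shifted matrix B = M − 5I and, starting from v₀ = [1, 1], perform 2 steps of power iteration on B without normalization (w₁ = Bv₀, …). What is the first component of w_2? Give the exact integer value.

-19

B = M − 5I has rows (1, -2); (7, 2)
w1 = Bv₀ = (1·1 + (-2)·1; 7·1 + 2·1) = (-1, 9)
w2 = Bw1 = (1·(-1) + (-2)·9; 7·(-1) + 2·9) = (-19, 11)
Requested component of w2: -19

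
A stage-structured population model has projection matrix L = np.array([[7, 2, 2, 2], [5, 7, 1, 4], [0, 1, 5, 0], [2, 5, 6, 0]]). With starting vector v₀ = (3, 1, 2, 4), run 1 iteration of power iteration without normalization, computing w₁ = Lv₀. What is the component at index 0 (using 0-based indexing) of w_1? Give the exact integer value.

35

w1 = Lv₀ = (7·3 + 2·1 + 2·2 + 2·4; 5·3 + 7·1 + 1·2 + 4·4; 0·3 + 1·1 + 5·2 + 0·4; 2·3 + 5·1 + 6·2 + 0·4) = (35, 40, 11, 23)
The requested component of w1 is 35.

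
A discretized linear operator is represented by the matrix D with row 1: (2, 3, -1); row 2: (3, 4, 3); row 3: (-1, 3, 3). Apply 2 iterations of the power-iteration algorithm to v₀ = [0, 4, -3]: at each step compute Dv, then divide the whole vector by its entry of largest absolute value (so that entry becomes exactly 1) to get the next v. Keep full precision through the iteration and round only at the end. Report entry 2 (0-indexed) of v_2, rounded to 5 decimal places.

Dv0 = (15.000000, 7.000000, 3.000000); divide by 15.000000 → v1 = (1.000000, 0.466667, 0.200000)
Dv1 = (3.200000, 5.466667, 1.000000); divide by 5.466667 → v2 = (0.585366, 1.000000, 0.182927)
Requested entry of v2: 15/82 = 0.18293

0.18293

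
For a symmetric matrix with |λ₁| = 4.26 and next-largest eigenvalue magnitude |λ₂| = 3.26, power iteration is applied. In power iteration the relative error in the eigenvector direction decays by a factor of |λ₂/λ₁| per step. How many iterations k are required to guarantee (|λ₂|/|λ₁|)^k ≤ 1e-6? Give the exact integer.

52

|λ₂/λ₁| = 3.26/4.26 = 0.76526
Need k ≥ ln(1e-6) / ln(0.76526) = -13.8155 / -0.2675 ≈ 51.639
Smallest integer k satisfying the bound: 52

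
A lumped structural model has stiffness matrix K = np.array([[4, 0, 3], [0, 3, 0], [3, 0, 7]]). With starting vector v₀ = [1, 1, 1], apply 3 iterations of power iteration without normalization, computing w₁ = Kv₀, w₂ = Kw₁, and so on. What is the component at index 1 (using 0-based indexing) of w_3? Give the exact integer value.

27

w1 = Kv₀ = (4·1 + 0·1 + 3·1; 0·1 + 3·1 + 0·1; 3·1 + 0·1 + 7·1) = (7, 3, 10)
w2 = Kw1 = (4·7 + 0·3 + 3·10; 0·7 + 3·3 + 0·10; 3·7 + 0·3 + 7·10) = (58, 9, 91)
w3 = Kw2 = (505, 27, 811)
The requested component of w3 is 27.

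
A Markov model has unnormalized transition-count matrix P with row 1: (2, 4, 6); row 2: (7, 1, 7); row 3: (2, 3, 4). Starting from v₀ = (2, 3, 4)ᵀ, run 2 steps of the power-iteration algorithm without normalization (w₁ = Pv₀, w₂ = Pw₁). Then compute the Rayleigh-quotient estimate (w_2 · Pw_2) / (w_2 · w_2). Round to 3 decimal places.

λ ≈ 11.291

w1 = Pv₀ = (40, 45, 29)
w2 = Pw1 = (434, 528, 331)
Pw2 = (4966, 5883, 3776)
w2·Pw2 = 434·4966 + 528·5883 + 331·3776 = 6511324; w2·w2 = 434·434 + 528·528 + 331·331 = 576701
λ ≈ 6511324/576701 = 11.291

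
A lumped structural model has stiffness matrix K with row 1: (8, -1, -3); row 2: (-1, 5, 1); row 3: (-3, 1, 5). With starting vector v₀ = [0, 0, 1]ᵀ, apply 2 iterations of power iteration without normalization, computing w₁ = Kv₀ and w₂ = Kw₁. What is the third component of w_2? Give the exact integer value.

35

w1 = Kv₀ = (8·0 + (-1)·0 + (-3)·1; (-1)·0 + 5·0 + 1·1; (-3)·0 + 1·0 + 5·1) = (-3, 1, 5)
w2 = Kw1 = (8·(-3) + (-1)·1 + (-3)·5; (-1)·(-3) + 5·1 + 1·5; (-3)·(-3) + 1·1 + 5·5) = (-40, 13, 35)
The requested component of w2 is 35.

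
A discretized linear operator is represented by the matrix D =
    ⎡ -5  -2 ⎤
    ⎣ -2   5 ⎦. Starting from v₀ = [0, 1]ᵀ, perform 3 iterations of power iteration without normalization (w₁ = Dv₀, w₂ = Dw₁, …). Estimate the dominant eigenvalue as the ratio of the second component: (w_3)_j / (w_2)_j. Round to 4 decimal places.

w1 = Dv₀ = ((-5)·0 + (-2)·1; (-2)·0 + 5·1) = (-2, 5)
w2 = Dw1 = ((-5)·(-2) + (-2)·5; (-2)·(-2) + 5·5) = (0, 29)
w3 = Dw2 = (-58, 145)
Ratio at component: 145 / 29 = 5.0000

5.0000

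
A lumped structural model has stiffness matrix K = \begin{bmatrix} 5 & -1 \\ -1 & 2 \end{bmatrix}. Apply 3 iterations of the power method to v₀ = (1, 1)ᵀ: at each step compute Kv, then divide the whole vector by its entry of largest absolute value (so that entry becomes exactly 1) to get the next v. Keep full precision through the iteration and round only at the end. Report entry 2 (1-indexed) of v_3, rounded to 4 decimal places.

Kv0 = (4.00000, 1.00000); divide by 4.00000 → v1 = (1.00000, 0.25000)
Kv1 = (4.75000, -0.50000); divide by 4.75000 → v2 = (1.00000, -0.10526)
Kv2 = (5.10526, -1.21053); divide by 5.10526 → v3 = (1.00000, -0.23711)
Requested entry of v3: -23/97 = -0.2371

-0.2371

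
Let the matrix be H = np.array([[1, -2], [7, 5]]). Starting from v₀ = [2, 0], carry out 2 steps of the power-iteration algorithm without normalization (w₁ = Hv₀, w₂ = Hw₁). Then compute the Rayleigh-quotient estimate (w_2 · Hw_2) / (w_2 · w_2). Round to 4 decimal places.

λ ≈ 3.2380

w1 = Hv₀ = (1·2 + (-2)·0; 7·2 + 5·0) = (2, 14)
w2 = Hw1 = (1·2 + (-2)·14; 7·2 + 5·14) = (-26, 84)
Hw2 = (-194, 238)
w2·Hw2 = (-26)·(-194) + 84·238 = 25036; w2·w2 = (-26)·(-26) + 84·84 = 7732
λ ≈ 25036/7732 = 3.2380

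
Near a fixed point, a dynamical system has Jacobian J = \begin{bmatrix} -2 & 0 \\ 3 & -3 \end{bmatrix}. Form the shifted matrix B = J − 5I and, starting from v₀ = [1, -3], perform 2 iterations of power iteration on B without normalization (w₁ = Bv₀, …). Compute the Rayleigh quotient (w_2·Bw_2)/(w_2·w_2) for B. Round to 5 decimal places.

B = J − 5I has rows (-7, 0); (3, -8)
w1 = Bv₀ = ((-7)·1 + 0·(-3); 3·1 + (-8)·(-3)) = (-7, 27)
w2 = Bw1 = ((-7)·(-7) + 0·27; 3·(-7) + (-8)·27) = (49, -237)
Bw2 = (-343, 2043)
w2·Bw2 = -500998; w2·w2 = 58570; μ ≈ -500998/58570 = -8.55383

μ ≈ -8.55383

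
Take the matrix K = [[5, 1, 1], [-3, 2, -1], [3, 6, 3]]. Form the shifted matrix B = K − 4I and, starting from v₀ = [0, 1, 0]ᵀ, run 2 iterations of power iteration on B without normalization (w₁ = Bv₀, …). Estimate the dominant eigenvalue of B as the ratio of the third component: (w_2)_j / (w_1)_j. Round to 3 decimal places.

B = K − 4I has rows (1, 1, 1); (-3, -2, -1); (3, 6, -1)
w1 = Bv₀ = (1·0 + 1·1 + 1·0; (-3)·0 + (-2)·1 + (-1)·0; 3·0 + 6·1 + (-1)·0) = (1, -2, 6)
w2 = Bw1 = (1·1 + 1·(-2) + 1·6; (-3)·1 + (-2)·(-2) + (-1)·6; 3·1 + 6·(-2) + (-1)·6) = (5, -5, -15)
Ratio: -15/6 = -2.500

μ ≈ -2.500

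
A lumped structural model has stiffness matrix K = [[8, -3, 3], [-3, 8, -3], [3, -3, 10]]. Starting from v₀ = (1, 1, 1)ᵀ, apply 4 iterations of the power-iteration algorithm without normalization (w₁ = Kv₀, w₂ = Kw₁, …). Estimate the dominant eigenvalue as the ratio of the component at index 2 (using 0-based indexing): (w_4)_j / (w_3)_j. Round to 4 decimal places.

14.0321

w1 = Kv₀ = (8, 2, 10)
w2 = Kw1 = (88, -38, 118)
w3 = Kw2 = (1172, -922, 1558)
w4 = Kw3 = (16816, -15566, 21862)
Ratio at component: 21862 / 1558 = 14.0321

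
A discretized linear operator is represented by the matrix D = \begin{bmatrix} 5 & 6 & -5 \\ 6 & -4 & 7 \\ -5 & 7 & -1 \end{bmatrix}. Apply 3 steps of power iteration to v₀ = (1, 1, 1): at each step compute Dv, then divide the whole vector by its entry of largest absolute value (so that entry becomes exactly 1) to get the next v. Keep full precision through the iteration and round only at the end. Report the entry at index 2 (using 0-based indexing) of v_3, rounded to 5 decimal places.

Dv0 = (6.000000, 9.000000, 1.000000); divide by 9.000000 → v1 = (0.666667, 1.000000, 0.111111)
Dv1 = (8.777778, 0.777778, 3.555556); divide by 8.777778 → v2 = (1.000000, 0.088608, 0.405063)
Dv2 = (3.506329, 8.481013, -4.784810); divide by 8.481013 → v3 = (0.413433, 1.000000, -0.564179)
Requested entry of v3: -378/670 = -0.56418

-0.56418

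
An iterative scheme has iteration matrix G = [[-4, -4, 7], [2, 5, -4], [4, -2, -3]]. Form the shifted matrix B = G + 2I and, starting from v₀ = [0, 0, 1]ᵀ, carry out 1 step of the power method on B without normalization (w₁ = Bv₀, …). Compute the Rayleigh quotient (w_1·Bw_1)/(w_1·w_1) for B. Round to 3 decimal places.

B = G + 2I has rows (-2, -4, 7); (2, 7, -4); (4, -2, -1)
w1 = Bv₀ = (7, -4, -1)
Bw1 = (-5, -10, 37)
w1·Bw1 = -32; w1·w1 = 66; μ ≈ -32/66 = -0.485

-0.485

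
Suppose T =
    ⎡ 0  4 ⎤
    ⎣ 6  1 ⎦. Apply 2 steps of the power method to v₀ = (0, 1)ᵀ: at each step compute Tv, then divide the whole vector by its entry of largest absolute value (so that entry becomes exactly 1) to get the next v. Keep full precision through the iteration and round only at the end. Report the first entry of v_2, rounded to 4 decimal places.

Tv0 = (4.00000, 1.00000); divide by 4.00000 → v1 = (1.00000, 0.25000)
Tv1 = (1.00000, 6.25000); divide by 6.25000 → v2 = (0.16000, 1.00000)
Requested entry of v2: 4/25 = 0.1600

0.1600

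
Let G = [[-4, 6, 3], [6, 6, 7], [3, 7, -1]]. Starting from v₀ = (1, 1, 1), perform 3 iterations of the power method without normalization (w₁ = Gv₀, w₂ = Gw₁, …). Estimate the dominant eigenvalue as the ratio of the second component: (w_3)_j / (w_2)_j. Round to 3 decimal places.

w1 = Gv₀ = ((-4)·1 + 6·1 + 3·1; 6·1 + 6·1 + 7·1; 3·1 + 7·1 + (-1)·1) = (5, 19, 9)
w2 = Gw1 = ((-4)·5 + 6·19 + 3·9; 6·5 + 6·19 + 7·9; 3·5 + 7·19 + (-1)·9) = (121, 207, 139)
w3 = Gw2 = (1175, 2941, 1673)
Ratio at component: 2941 / 207 = 14.208

14.208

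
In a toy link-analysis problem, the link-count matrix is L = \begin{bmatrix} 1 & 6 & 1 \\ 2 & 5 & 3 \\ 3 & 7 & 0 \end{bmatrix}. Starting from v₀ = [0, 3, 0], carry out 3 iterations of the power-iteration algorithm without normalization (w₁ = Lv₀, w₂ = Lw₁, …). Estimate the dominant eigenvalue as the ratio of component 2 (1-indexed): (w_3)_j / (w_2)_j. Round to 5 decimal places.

λ ≈ 9.22414

w1 = Lv₀ = (18, 15, 21)
w2 = Lw1 = (129, 174, 159)
w3 = Lw2 = (1332, 1605, 1605)
Ratio at component: 1605 / 174 = 9.22414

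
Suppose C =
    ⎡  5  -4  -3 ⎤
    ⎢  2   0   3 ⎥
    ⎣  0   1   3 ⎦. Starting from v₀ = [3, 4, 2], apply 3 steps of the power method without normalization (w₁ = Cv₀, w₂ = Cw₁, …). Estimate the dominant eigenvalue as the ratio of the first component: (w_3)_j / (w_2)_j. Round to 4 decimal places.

λ ≈ 6.6814

w1 = Cv₀ = (5·3 + (-4)·4 + (-3)·2; 2·3 + 0·4 + 3·2; 0·3 + 1·4 + 3·2) = (-7, 12, 10)
w2 = Cw1 = (5·(-7) + (-4)·12 + (-3)·10; 2·(-7) + 0·12 + 3·10; 0·(-7) + 1·12 + 3·10) = (-113, 16, 42)
w3 = Cw2 = (-755, -100, 142)
Ratio at component: -755 / -113 = 6.6814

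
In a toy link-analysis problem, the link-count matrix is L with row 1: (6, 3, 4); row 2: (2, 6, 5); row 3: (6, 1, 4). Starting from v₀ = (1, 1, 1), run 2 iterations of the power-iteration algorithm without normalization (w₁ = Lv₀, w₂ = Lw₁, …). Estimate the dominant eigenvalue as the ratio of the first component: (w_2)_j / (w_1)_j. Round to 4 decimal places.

w1 = Lv₀ = (6·1 + 3·1 + 4·1; 2·1 + 6·1 + 5·1; 6·1 + 1·1 + 4·1) = (13, 13, 11)
w2 = Lw1 = (6·13 + 3·13 + 4·11; 2·13 + 6·13 + 5·11; 6·13 + 1·13 + 4·11) = (161, 159, 135)
Ratio at component: 161 / 13 = 12.3846

λ ≈ 12.3846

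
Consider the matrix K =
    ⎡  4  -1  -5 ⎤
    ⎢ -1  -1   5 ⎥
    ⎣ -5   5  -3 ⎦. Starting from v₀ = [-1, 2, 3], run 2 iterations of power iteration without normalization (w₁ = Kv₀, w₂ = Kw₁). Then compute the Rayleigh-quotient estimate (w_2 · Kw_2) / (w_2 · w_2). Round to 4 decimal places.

w1 = Kv₀ = (4·(-1) + (-1)·2 + (-5)·3; (-1)·(-1) + (-1)·2 + 5·3; (-5)·(-1) + 5·2 + (-3)·3) = (-21, 14, 6)
w2 = Kw1 = (4·(-21) + (-1)·14 + (-5)·6; (-1)·(-21) + (-1)·14 + 5·6; (-5)·(-21) + 5·14 + (-3)·6) = (-128, 37, 157)
Kw2 = (-1334, 876, 354)
w2·Kw2 = (-128)·(-1334) + 37·876 + 157·354 = 258742; w2·w2 = (-128)·(-128) + 37·37 + 157·157 = 42402
λ ≈ 258742/42402 = 6.1021

λ ≈ 6.1021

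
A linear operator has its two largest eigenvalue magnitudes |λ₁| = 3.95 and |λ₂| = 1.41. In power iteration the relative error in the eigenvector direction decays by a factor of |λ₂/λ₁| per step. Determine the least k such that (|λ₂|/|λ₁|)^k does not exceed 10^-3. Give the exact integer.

|λ₂/λ₁| = 1.41/3.95 = 0.35696
Need k ≥ ln(10^-3) / ln(0.35696) = -6.9078 / -1.0301 ≈ 6.706
Smallest integer k satisfying the bound: 7

7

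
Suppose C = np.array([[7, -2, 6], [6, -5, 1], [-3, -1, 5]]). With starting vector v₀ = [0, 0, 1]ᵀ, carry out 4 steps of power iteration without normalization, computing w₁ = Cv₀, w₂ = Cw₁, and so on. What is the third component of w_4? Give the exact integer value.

-2688

w1 = Cv₀ = (7·0 + (-2)·0 + 6·1; 6·0 + (-5)·0 + 1·1; (-3)·0 + (-1)·0 + 5·1) = (6, 1, 5)
w2 = Cw1 = (7·6 + (-2)·1 + 6·5; 6·6 + (-5)·1 + 1·5; (-3)·6 + (-1)·1 + 5·5) = (70, 36, 6)
w3 = Cw2 = (454, 246, -216)
w4 = Cw3 = (1390, 1278, -2688)
The requested component of w4 is -2688.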